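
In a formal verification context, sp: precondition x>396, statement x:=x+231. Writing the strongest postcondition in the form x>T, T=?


Formula: sp(P, x:=E) = exists old_x. (x = E[old_x/x]) AND P[old_x/x] (old_x is the value of x before the assignment; eliminate old_x by solving x = E[old_x/x] for old_x)
Step 1: Precondition P: x>396, i.e. old_x > 396
Step 2: Assignment gives x = old_x + 231, so old_x = x - 231
Step 3: Substitute into P: x - 231 > 396
Step 4: Simplify: x > 396+231 = 627

627


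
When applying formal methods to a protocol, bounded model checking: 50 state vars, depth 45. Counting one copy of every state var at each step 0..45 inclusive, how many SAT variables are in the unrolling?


BMC unrolls to depth k, creating one copy of each state var for steps 0..k.
Step count = 45 + 1 = 46 (steps 0 through 45)
Vars per step = 50
Total = 50 * 46 = 2300

2300


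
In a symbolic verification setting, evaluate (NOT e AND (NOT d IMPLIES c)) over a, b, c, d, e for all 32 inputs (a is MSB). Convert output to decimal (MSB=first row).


Formula: (NOT e AND (NOT d IMPLIES c)) over a, b, c, d, e (32 rows)
Evaluate each row (bits = a,b,c,d,e, MSB first):
  row 0 [00000]: (NOT 0 AND (NOT 0 IMPLIES 0)) -> 0
  row 1 [00001]: (NOT 1 AND (NOT 0 IMPLIES 0)) -> 0
  row 2 [00010]: (NOT 0 AND (NOT 1 IMPLIES 0)) -> 1
  row 3 [00011]: (NOT 1 AND (NOT 1 IMPLIES 0)) -> 0
  row 4 [00100]: (NOT 0 AND (NOT 0 IMPLIES 1)) -> 1
  row 5 [00101]: (NOT 1 AND (NOT 0 IMPLIES 1)) -> 0
  row 6 [00110]: (NOT 0 AND (NOT 1 IMPLIES 1)) -> 1
  row 7 [00111]: (NOT 1 AND (NOT 1 IMPLIES 1)) -> 0
  row 8 [01000]: (NOT 0 AND (NOT 0 IMPLIES 0)) -> 0
  row 9 [01001]: (NOT 1 AND (NOT 0 IMPLIES 0)) -> 0
  row 10 [01010]: (NOT 0 AND (NOT 1 IMPLIES 0)) -> 1
  row 11 [01011]: (NOT 1 AND (NOT 1 IMPLIES 0)) -> 0
  row 12 [01100]: (NOT 0 AND (NOT 0 IMPLIES 1)) -> 1
  row 13 [01101]: (NOT 1 AND (NOT 0 IMPLIES 1)) -> 0
  row 14 [01110]: (NOT 0 AND (NOT 1 IMPLIES 1)) -> 1
  row 15 [01111]: (NOT 1 AND (NOT 1 IMPLIES 1)) -> 0
  row 16 [10000]: (NOT 0 AND (NOT 0 IMPLIES 0)) -> 0
  row 17 [10001]: (NOT 1 AND (NOT 0 IMPLIES 0)) -> 0
  row 18 [10010]: (NOT 0 AND (NOT 1 IMPLIES 0)) -> 1
  row 19 [10011]: (NOT 1 AND (NOT 1 IMPLIES 0)) -> 0
  row 20 [10100]: (NOT 0 AND (NOT 0 IMPLIES 1)) -> 1
  row 21 [10101]: (NOT 1 AND (NOT 0 IMPLIES 1)) -> 0
  row 22 [10110]: (NOT 0 AND (NOT 1 IMPLIES 1)) -> 1
  row 23 [10111]: (NOT 1 AND (NOT 1 IMPLIES 1)) -> 0
  row 24 [11000]: (NOT 0 AND (NOT 0 IMPLIES 0)) -> 0
  row 25 [11001]: (NOT 1 AND (NOT 0 IMPLIES 0)) -> 0
  row 26 [11010]: (NOT 0 AND (NOT 1 IMPLIES 0)) -> 1
  row 27 [11011]: (NOT 1 AND (NOT 1 IMPLIES 0)) -> 0
  row 28 [11100]: (NOT 0 AND (NOT 0 IMPLIES 1)) -> 1
  row 29 [11101]: (NOT 1 AND (NOT 0 IMPLIES 1)) -> 0
  row 30 [11110]: (NOT 0 AND (NOT 1 IMPLIES 1)) -> 1
  row 31 [11111]: (NOT 1 AND (NOT 1 IMPLIES 1)) -> 0
Full result column, 4 rows per line (a,b,c fixed per line; d,e runs 00..11 left to right):
  rows 0-3 [a,b,c=000]: 0010  = hex 2
  rows 4-7 [a,b,c=001]: 1010  = hex A
  rows 8-11 [a,b,c=010]: 0010  = hex 2
  rows 12-15 [a,b,c=011]: 1010  = hex A
  rows 16-19 [a,b,c=100]: 0010  = hex 2
  rows 20-23 [a,b,c=101]: 1010  = hex A
  rows 24-27 [a,b,c=110]: 0010  = hex 2
  rows 28-31 [a,b,c=111]: 1010  = hex A
Output column (row 0 .. row 31) = 00101010001010100010101000101010
Output column grouped in 4s = 0010 1010 0010 1010 0010 1010 0010 1010 = 0x2A2A2A2A
Convert to decimal digit by digit (value = value*16 + digit):
  2 -> 2
  2*16 + 10 (A) = 42
  42*16 + 2 = 674
  674*16 + 10 (A) = 10794
  10794*16 + 2 = 172706
  172706*16 + 10 (A) = 2763306
  2763306*16 + 2 = 44212898
  44212898*16 + 10 (A) = 707406378
Decimal = 707406378

707406378


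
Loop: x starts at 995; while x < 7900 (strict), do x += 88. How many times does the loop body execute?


Step 1: x goes from 995 toward 7900 by 88; the body runs while x<7900, so iterations = ceil((bound-start)/step)
Step 2: Distance=6905
Step 3: ceil(6905/88)=79

79


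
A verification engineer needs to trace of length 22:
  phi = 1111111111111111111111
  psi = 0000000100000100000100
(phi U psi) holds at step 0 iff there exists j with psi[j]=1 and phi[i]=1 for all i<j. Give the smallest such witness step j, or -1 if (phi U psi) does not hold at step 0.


(phi U psi) at 0: need smallest j with psi[j]=1 and phi[i]=1 for all i in [0,j).
Scan from step 0:
  step 0: phi=1, psi=0 -> continue
  step 1: phi=1, psi=0 -> continue
  step 2: phi=1, psi=0 -> continue
  step 3: phi=1, psi=0 -> continue
  step 7: psi=1 and phi held for [0,7) -> witness found
Witness step = 7

7


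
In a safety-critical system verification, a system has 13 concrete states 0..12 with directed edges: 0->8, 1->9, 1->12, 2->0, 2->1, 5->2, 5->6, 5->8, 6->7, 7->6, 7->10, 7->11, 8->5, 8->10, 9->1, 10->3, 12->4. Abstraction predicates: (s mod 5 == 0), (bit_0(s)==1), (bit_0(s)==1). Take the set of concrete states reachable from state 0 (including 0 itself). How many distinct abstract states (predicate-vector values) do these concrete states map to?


BFS from 0:
Concrete reachable: {0, 1, 2, 3, 4, 5, 6, 7, 8, 9, 10, 11, 12}
Abstract via predicates (s mod 5 == 0), (bit_0(s)==1), (bit_0(s)==1):
  (0,0,0) <- {2, 4, 6, 8, 12}
  (0,1,1) <- {1, 3, 7, 9, 11}
  (1,0,0) <- {0, 10}
  (1,1,1) <- {5}
Distinct abstract states = 4

4


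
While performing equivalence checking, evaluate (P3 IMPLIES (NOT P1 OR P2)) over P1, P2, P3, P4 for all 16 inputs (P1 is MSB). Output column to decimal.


Formula: (P3 IMPLIES (NOT P1 OR P2)) over P1, P2, P3, P4 (16 rows)
Evaluate each row (bits = P1,P2,P3,P4, MSB first):
  row 0 [0000]: (0 IMPLIES (NOT 0 OR 0)) -> 1
  row 1 [0001]: (0 IMPLIES (NOT 0 OR 0)) -> 1
  row 2 [0010]: (1 IMPLIES (NOT 0 OR 0)) -> 1
  row 3 [0011]: (1 IMPLIES (NOT 0 OR 0)) -> 1
  row 4 [0100]: (0 IMPLIES (NOT 0 OR 1)) -> 1
  row 5 [0101]: (0 IMPLIES (NOT 0 OR 1)) -> 1
  row 6 [0110]: (1 IMPLIES (NOT 0 OR 1)) -> 1
  row 7 [0111]: (1 IMPLIES (NOT 0 OR 1)) -> 1
  row 8 [1000]: (0 IMPLIES (NOT 1 OR 0)) -> 1
  row 9 [1001]: (0 IMPLIES (NOT 1 OR 0)) -> 1
  row 10 [1010]: (1 IMPLIES (NOT 1 OR 0)) -> 0
  row 11 [1011]: (1 IMPLIES (NOT 1 OR 0)) -> 0
  row 12 [1100]: (0 IMPLIES (NOT 1 OR 1)) -> 1
  row 13 [1101]: (0 IMPLIES (NOT 1 OR 1)) -> 1
  row 14 [1110]: (1 IMPLIES (NOT 1 OR 1)) -> 1
  row 15 [1111]: (1 IMPLIES (NOT 1 OR 1)) -> 1
Full result column, 4 rows per line (P1,P2 fixed per line; P3,P4 runs 00..11 left to right):
  rows 0-3 [P1,P2=00]: 1111  = hex F
  rows 4-7 [P1,P2=01]: 1111  = hex F
  rows 8-11 [P1,P2=10]: 1100  = hex C
  rows 12-15 [P1,P2=11]: 1111  = hex F
Output column (row 0 .. row 15) = 1111111111001111
Output column grouped in 4s = 1111 1111 1100 1111 = 0xFFCF
Convert to decimal digit by digit (value = value*16 + digit):
  F -> 15
  15*16 + 15 (F) = 255
  255*16 + 12 (C) = 4092
  4092*16 + 15 (F) = 65487
Decimal = 65487

65487


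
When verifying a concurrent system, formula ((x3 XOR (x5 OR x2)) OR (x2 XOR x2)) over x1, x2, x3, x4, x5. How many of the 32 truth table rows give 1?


Formula: ((x3 XOR (x5 OR x2)) OR (x2 XOR x2)) over 5 vars (32 rows)
Evaluate each row (x1, x2, x3, x4, x5 as bits, MSB first):
  row 0 [00000]: ((0 XOR (0 OR 0)) OR (0 XOR 0)) -> 0
  row 1 [00001]: ((0 XOR (1 OR 0)) OR (0 XOR 0)) -> 1
  row 2 [00010]: ((0 XOR (0 OR 0)) OR (0 XOR 0)) -> 0
  row 3 [00011]: ((0 XOR (1 OR 0)) OR (0 XOR 0)) -> 1
  row 4 [00100]: ((1 XOR (0 OR 0)) OR (0 XOR 0)) -> 1
  row 5 [00101]: ((1 XOR (1 OR 0)) OR (0 XOR 0)) -> 0
  row 6 [00110]: ((1 XOR (0 OR 0)) OR (0 XOR 0)) -> 1
  row 7 [00111]: ((1 XOR (1 OR 0)) OR (0 XOR 0)) -> 0
  row 8 [01000]: ((0 XOR (0 OR 1)) OR (1 XOR 1)) -> 1
  row 9 [01001]: ((0 XOR (1 OR 1)) OR (1 XOR 1)) -> 1
  row 10 [01010]: ((0 XOR (0 OR 1)) OR (1 XOR 1)) -> 1
  row 11 [01011]: ((0 XOR (1 OR 1)) OR (1 XOR 1)) -> 1
  row 12 [01100]: ((1 XOR (0 OR 1)) OR (1 XOR 1)) -> 0
  row 13 [01101]: ((1 XOR (1 OR 1)) OR (1 XOR 1)) -> 0
  row 14 [01110]: ((1 XOR (0 OR 1)) OR (1 XOR 1)) -> 0
  row 15 [01111]: ((1 XOR (1 OR 1)) OR (1 XOR 1)) -> 0
  row 16 [10000]: ((0 XOR (0 OR 0)) OR (0 XOR 0)) -> 0
  row 17 [10001]: ((0 XOR (1 OR 0)) OR (0 XOR 0)) -> 1
  row 18 [10010]: ((0 XOR (0 OR 0)) OR (0 XOR 0)) -> 0
  row 19 [10011]: ((0 XOR (1 OR 0)) OR (0 XOR 0)) -> 1
  row 20 [10100]: ((1 XOR (0 OR 0)) OR (0 XOR 0)) -> 1
  row 21 [10101]: ((1 XOR (1 OR 0)) OR (0 XOR 0)) -> 0
  row 22 [10110]: ((1 XOR (0 OR 0)) OR (0 XOR 0)) -> 1
  row 23 [10111]: ((1 XOR (1 OR 0)) OR (0 XOR 0)) -> 0
  row 24 [11000]: ((0 XOR (0 OR 1)) OR (1 XOR 1)) -> 1
  row 25 [11001]: ((0 XOR (1 OR 1)) OR (1 XOR 1)) -> 1
  row 26 [11010]: ((0 XOR (0 OR 1)) OR (1 XOR 1)) -> 1
  row 27 [11011]: ((0 XOR (1 OR 1)) OR (1 XOR 1)) -> 1
  row 28 [11100]: ((1 XOR (0 OR 1)) OR (1 XOR 1)) -> 0
  row 29 [11101]: ((1 XOR (1 OR 1)) OR (1 XOR 1)) -> 0
  row 30 [11110]: ((1 XOR (0 OR 1)) OR (1 XOR 1)) -> 0
  row 31 [11111]: ((1 XOR (1 OR 1)) OR (1 XOR 1)) -> 0
Full result column, 8 rows per line (x1,x2 fixed per line; x3,x4,x5 runs 000..111 left to right):
  rows 0-7 [x1,x2=00]: 01011010  (ones: 4)
  rows 8-15 [x1,x2=01]: 11110000  (ones: 4)
  rows 16-23 [x1,x2=10]: 01011010  (ones: 4)
  rows 24-31 [x1,x2=11]: 11110000  (ones: 4)
Count of 1-rows = 4+4+4+4 = 16

16


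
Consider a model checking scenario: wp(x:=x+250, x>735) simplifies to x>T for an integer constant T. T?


Formula: wp(x:=E, P) = P[E/x] (substitute E for x in postcondition)
Step 1: Postcondition: x>735
Step 2: Substitute x+250 for x: x+250>735
Step 3: Solve for x: x > 735-250 = 485

485


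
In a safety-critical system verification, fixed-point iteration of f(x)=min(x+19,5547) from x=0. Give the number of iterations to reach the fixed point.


Step 1: x=0, cap=5547, increment=19
Step 2: x grows by 19 each step until capped at 5547; fixed point is x=5547
Step 3: iterations = ceil(5547/19) = 292

292


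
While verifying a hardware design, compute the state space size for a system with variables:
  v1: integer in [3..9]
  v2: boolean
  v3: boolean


State space = product of domain sizes of all variables.
Domain sizes:
  v1 (integer in [3..9]): 7
  v2 (boolean): 2
  v3 (boolean): 2
Product = 7 * 2 * 2 = 28

28


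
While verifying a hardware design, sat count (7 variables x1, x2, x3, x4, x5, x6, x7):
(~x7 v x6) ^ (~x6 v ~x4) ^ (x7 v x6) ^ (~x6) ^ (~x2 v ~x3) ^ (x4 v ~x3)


CNF with 6 clauses over 7 vars (128 assignments).
An assignment satisfies CNF iff every clause has >=1 true literal.
Check each row (bits = x1,x2,x3,x4,x5,x6,x7; clause T/F shown):
  row 0 [0000000]: clauses=TTFTTT -> 0
  row 1 [0000001]: clauses=FTTTTT -> 0
  row 2 [0000010]: clauses=TTTFTT -> 0
  row 3 [0000011]: clauses=TTTFTT -> 0
  row 4 [0000100]: clauses=TTFTTT -> 0
  (every remaining row is evaluated the same way; all 128 results are listed next)
Full result column, 8 rows per line (x1,x2,x3,x4 fixed per line; x5,x6,x7 runs 000..111 left to right):
  rows 0-7 [x1,x2,x3,x4=0000]: 00000000  (ones: 0)
  rows 8-15 [x1,x2,x3,x4=0001]: 00000000  (ones: 0)
  rows 16-23 [x1,x2,x3,x4=0010]: 00000000  (ones: 0)
  rows 24-31 [x1,x2,x3,x4=0011]: 00000000  (ones: 0)
  rows 32-39 [x1,x2,x3,x4=0100]: 00000000  (ones: 0)
  rows 40-47 [x1,x2,x3,x4=0101]: 00000000  (ones: 0)
  rows 48-55 [x1,x2,x3,x4=0110]: 00000000  (ones: 0)
  rows 56-63 [x1,x2,x3,x4=0111]: 00000000  (ones: 0)
  rows 64-71 [x1,x2,x3,x4=1000]: 00000000  (ones: 0)
  rows 72-79 [x1,x2,x3,x4=1001]: 00000000  (ones: 0)
  rows 80-87 [x1,x2,x3,x4=1010]: 00000000  (ones: 0)
  rows 88-95 [x1,x2,x3,x4=1011]: 00000000  (ones: 0)
  rows 96-103 [x1,x2,x3,x4=1100]: 00000000  (ones: 0)
  rows 104-111 [x1,x2,x3,x4=1101]: 00000000  (ones: 0)
  rows 112-119 [x1,x2,x3,x4=1110]: 00000000  (ones: 0)
  rows 120-127 [x1,x2,x3,x4=1111]: 00000000  (ones: 0)
Satisfying assignments = 0+0+0+0+0+0+0+0+0+0+0+0+0+0+0+0 = 0

0


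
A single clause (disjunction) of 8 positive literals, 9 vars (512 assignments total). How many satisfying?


Step 1: Total=2^9=512
Step 2: Unsat when all 8 false: 2^1=2
Step 3: Sat=512-2=510

510


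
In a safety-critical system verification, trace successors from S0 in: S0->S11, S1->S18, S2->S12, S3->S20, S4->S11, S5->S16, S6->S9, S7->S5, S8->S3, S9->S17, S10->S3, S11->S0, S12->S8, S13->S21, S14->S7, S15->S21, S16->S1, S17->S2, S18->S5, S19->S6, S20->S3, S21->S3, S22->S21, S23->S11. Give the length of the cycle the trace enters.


Trace from S0 until a state repeats:
  S0 -> S11 -> S0
S0 first seen at step 0, revisited at step 2.
Cycle length = 2 - 0 = 2

2


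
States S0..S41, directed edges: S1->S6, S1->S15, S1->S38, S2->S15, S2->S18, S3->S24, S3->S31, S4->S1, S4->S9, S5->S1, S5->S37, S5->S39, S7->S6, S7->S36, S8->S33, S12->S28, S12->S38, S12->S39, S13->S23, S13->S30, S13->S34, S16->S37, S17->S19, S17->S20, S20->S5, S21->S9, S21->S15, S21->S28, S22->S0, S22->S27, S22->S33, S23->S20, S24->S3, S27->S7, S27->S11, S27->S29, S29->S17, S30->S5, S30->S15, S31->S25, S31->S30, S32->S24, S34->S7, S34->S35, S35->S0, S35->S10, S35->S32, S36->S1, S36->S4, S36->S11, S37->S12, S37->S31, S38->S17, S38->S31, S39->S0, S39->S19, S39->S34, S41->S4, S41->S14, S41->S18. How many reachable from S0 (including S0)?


BFS from S0:
  layer 0: {S0}
Reachable set: {S0}
Count = 1

1


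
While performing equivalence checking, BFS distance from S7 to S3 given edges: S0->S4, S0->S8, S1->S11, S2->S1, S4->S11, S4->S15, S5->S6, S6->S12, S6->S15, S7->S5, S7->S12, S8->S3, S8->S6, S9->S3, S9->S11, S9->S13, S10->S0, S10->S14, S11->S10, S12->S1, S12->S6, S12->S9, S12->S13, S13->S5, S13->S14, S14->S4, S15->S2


BFS layer-by-layer from S7:
  dist 0: {S7}
  dist 1: {S5, S12}
  dist 2: {S1, S6, S9, S13}
  dist 3: {S3, S11, S14, S15}
  -> S3 reached at distance 3
Shortest path length = 3

3


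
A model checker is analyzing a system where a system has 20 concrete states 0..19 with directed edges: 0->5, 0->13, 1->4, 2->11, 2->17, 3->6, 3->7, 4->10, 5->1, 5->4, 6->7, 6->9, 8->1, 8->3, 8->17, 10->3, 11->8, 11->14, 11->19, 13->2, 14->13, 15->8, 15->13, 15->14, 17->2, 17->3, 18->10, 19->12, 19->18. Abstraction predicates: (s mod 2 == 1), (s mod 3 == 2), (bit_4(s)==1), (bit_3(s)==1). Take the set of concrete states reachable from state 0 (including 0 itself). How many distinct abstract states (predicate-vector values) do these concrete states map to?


BFS from 0:
Concrete reachable: {0, 1, 2, 3, 4, 5, 6, 7, 8, 9, 10, 11, 12, 13, 14, 17, 18, 19}
Abstract via predicates (s mod 2 == 1), (s mod 3 == 2), (bit_4(s)==1), (bit_3(s)==1):
  (0,0,0,0) <- {0, 4, 6}
  (0,0,0,1) <- {10, 12}
  (0,0,1,0) <- {18}
  (0,1,0,0) <- {2}
  (0,1,0,1) <- {8, 14}
  (1,0,0,0) <- {1, 3, 7}
  (1,0,0,1) <- {9, 13}
  (1,0,1,0) <- {19}
  (1,1,0,0) <- {5}
  (1,1,0,1) <- {11}
  (1,1,1,0) <- {17}
Distinct abstract states = 11

11


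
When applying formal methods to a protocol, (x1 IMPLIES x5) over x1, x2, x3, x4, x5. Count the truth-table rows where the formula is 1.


Formula: (x1 IMPLIES x5) over 5 vars (32 rows)
Evaluate each row (x1, x2, x3, x4, x5 as bits, MSB first):
  row 0 [00000]: (0 IMPLIES 0) -> 1
  row 1 [00001]: (0 IMPLIES 1) -> 1
  row 2 [00010]: (0 IMPLIES 0) -> 1
  row 3 [00011]: (0 IMPLIES 1) -> 1
  row 4 [00100]: (0 IMPLIES 0) -> 1
  row 5 [00101]: (0 IMPLIES 1) -> 1
  row 6 [00110]: (0 IMPLIES 0) -> 1
  row 7 [00111]: (0 IMPLIES 1) -> 1
  row 8 [01000]: (0 IMPLIES 0) -> 1
  row 9 [01001]: (0 IMPLIES 1) -> 1
  row 10 [01010]: (0 IMPLIES 0) -> 1
  row 11 [01011]: (0 IMPLIES 1) -> 1
  row 12 [01100]: (0 IMPLIES 0) -> 1
  row 13 [01101]: (0 IMPLIES 1) -> 1
  row 14 [01110]: (0 IMPLIES 0) -> 1
  row 15 [01111]: (0 IMPLIES 1) -> 1
  row 16 [10000]: (1 IMPLIES 0) -> 0
  row 17 [10001]: (1 IMPLIES 1) -> 1
  row 18 [10010]: (1 IMPLIES 0) -> 0
  row 19 [10011]: (1 IMPLIES 1) -> 1
  row 20 [10100]: (1 IMPLIES 0) -> 0
  row 21 [10101]: (1 IMPLIES 1) -> 1
  row 22 [10110]: (1 IMPLIES 0) -> 0
  row 23 [10111]: (1 IMPLIES 1) -> 1
  row 24 [11000]: (1 IMPLIES 0) -> 0
  row 25 [11001]: (1 IMPLIES 1) -> 1
  row 26 [11010]: (1 IMPLIES 0) -> 0
  row 27 [11011]: (1 IMPLIES 1) -> 1
  row 28 [11100]: (1 IMPLIES 0) -> 0
  row 29 [11101]: (1 IMPLIES 1) -> 1
  row 30 [11110]: (1 IMPLIES 0) -> 0
  row 31 [11111]: (1 IMPLIES 1) -> 1
Full result column, 8 rows per line (x1,x2 fixed per line; x3,x4,x5 runs 000..111 left to right):
  rows 0-7 [x1,x2=00]: 11111111  (ones: 8)
  rows 8-15 [x1,x2=01]: 11111111  (ones: 8)
  rows 16-23 [x1,x2=10]: 01010101  (ones: 4)
  rows 24-31 [x1,x2=11]: 01010101  (ones: 4)
Count of 1-rows = 8+8+4+4 = 24

24


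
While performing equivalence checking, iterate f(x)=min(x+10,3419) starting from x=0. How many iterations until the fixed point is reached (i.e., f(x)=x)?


Step 1: x=0, cap=3419, increment=10
Step 2: x grows by 10 each step until capped at 3419; fixed point is x=3419
Step 3: iterations = ceil(3419/10) = 342

342


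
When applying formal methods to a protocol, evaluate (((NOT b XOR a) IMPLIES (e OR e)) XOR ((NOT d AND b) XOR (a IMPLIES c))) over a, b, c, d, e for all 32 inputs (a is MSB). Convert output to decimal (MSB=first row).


Formula: (((NOT b XOR a) IMPLIES (e OR e)) XOR ((NOT d AND b) XOR (a IMPLIES c))) over a, b, c, d, e (32 rows)
Evaluate each row (bits = a,b,c,d,e, MSB first):
  row 0 [00000]: (((NOT 0 XOR 0) IMPLIES (0 OR 0)) XOR ((NOT 0 AND 0) XOR (0 IMPLIES 0))) -> 1
  row 1 [00001]: (((NOT 0 XOR 0) IMPLIES (1 OR 1)) XOR ((NOT 0 AND 0) XOR (0 IMPLIES 0))) -> 0
  row 2 [00010]: (((NOT 0 XOR 0) IMPLIES (0 OR 0)) XOR ((NOT 1 AND 0) XOR (0 IMPLIES 0))) -> 1
  row 3 [00011]: (((NOT 0 XOR 0) IMPLIES (1 OR 1)) XOR ((NOT 1 AND 0) XOR (0 IMPLIES 0))) -> 0
  row 4 [00100]: (((NOT 0 XOR 0) IMPLIES (0 OR 0)) XOR ((NOT 0 AND 0) XOR (0 IMPLIES 1))) -> 1
  row 5 [00101]: (((NOT 0 XOR 0) IMPLIES (1 OR 1)) XOR ((NOT 0 AND 0) XOR (0 IMPLIES 1))) -> 0
  row 6 [00110]: (((NOT 0 XOR 0) IMPLIES (0 OR 0)) XOR ((NOT 1 AND 0) XOR (0 IMPLIES 1))) -> 1
  row 7 [00111]: (((NOT 0 XOR 0) IMPLIES (1 OR 1)) XOR ((NOT 1 AND 0) XOR (0 IMPLIES 1))) -> 0
  row 8 [01000]: (((NOT 1 XOR 0) IMPLIES (0 OR 0)) XOR ((NOT 0 AND 1) XOR (0 IMPLIES 0))) -> 1
  row 9 [01001]: (((NOT 1 XOR 0) IMPLIES (1 OR 1)) XOR ((NOT 0 AND 1) XOR (0 IMPLIES 0))) -> 1
  row 10 [01010]: (((NOT 1 XOR 0) IMPLIES (0 OR 0)) XOR ((NOT 1 AND 1) XOR (0 IMPLIES 0))) -> 0
  row 11 [01011]: (((NOT 1 XOR 0) IMPLIES (1 OR 1)) XOR ((NOT 1 AND 1) XOR (0 IMPLIES 0))) -> 0
  row 12 [01100]: (((NOT 1 XOR 0) IMPLIES (0 OR 0)) XOR ((NOT 0 AND 1) XOR (0 IMPLIES 1))) -> 1
  row 13 [01101]: (((NOT 1 XOR 0) IMPLIES (1 OR 1)) XOR ((NOT 0 AND 1) XOR (0 IMPLIES 1))) -> 1
  row 14 [01110]: (((NOT 1 XOR 0) IMPLIES (0 OR 0)) XOR ((NOT 1 AND 1) XOR (0 IMPLIES 1))) -> 0
  row 15 [01111]: (((NOT 1 XOR 0) IMPLIES (1 OR 1)) XOR ((NOT 1 AND 1) XOR (0 IMPLIES 1))) -> 0
  row 16 [10000]: (((NOT 0 XOR 1) IMPLIES (0 OR 0)) XOR ((NOT 0 AND 0) XOR (1 IMPLIES 0))) -> 1
  row 17 [10001]: (((NOT 0 XOR 1) IMPLIES (1 OR 1)) XOR ((NOT 0 AND 0) XOR (1 IMPLIES 0))) -> 1
  row 18 [10010]: (((NOT 0 XOR 1) IMPLIES (0 OR 0)) XOR ((NOT 1 AND 0) XOR (1 IMPLIES 0))) -> 1
  row 19 [10011]: (((NOT 0 XOR 1) IMPLIES (1 OR 1)) XOR ((NOT 1 AND 0) XOR (1 IMPLIES 0))) -> 1
  row 20 [10100]: (((NOT 0 XOR 1) IMPLIES (0 OR 0)) XOR ((NOT 0 AND 0) XOR (1 IMPLIES 1))) -> 0
  row 21 [10101]: (((NOT 0 XOR 1) IMPLIES (1 OR 1)) XOR ((NOT 0 AND 0) XOR (1 IMPLIES 1))) -> 0
  row 22 [10110]: (((NOT 0 XOR 1) IMPLIES (0 OR 0)) XOR ((NOT 1 AND 0) XOR (1 IMPLIES 1))) -> 0
  row 23 [10111]: (((NOT 0 XOR 1) IMPLIES (1 OR 1)) XOR ((NOT 1 AND 0) XOR (1 IMPLIES 1))) -> 0
  row 24 [11000]: (((NOT 1 XOR 1) IMPLIES (0 OR 0)) XOR ((NOT 0 AND 1) XOR (1 IMPLIES 0))) -> 1
  row 25 [11001]: (((NOT 1 XOR 1) IMPLIES (1 OR 1)) XOR ((NOT 0 AND 1) XOR (1 IMPLIES 0))) -> 0
  row 26 [11010]: (((NOT 1 XOR 1) IMPLIES (0 OR 0)) XOR ((NOT 1 AND 1) XOR (1 IMPLIES 0))) -> 0
  row 27 [11011]: (((NOT 1 XOR 1) IMPLIES (1 OR 1)) XOR ((NOT 1 AND 1) XOR (1 IMPLIES 0))) -> 1
  row 28 [11100]: (((NOT 1 XOR 1) IMPLIES (0 OR 0)) XOR ((NOT 0 AND 1) XOR (1 IMPLIES 1))) -> 0
  row 29 [11101]: (((NOT 1 XOR 1) IMPLIES (1 OR 1)) XOR ((NOT 0 AND 1) XOR (1 IMPLIES 1))) -> 1
  row 30 [11110]: (((NOT 1 XOR 1) IMPLIES (0 OR 0)) XOR ((NOT 1 AND 1) XOR (1 IMPLIES 1))) -> 1
  row 31 [11111]: (((NOT 1 XOR 1) IMPLIES (1 OR 1)) XOR ((NOT 1 AND 1) XOR (1 IMPLIES 1))) -> 0
Full result column, 4 rows per line (a,b,c fixed per line; d,e runs 00..11 left to right):
  rows 0-3 [a,b,c=000]: 1010  = hex A
  rows 4-7 [a,b,c=001]: 1010  = hex A
  rows 8-11 [a,b,c=010]: 1100  = hex C
  rows 12-15 [a,b,c=011]: 1100  = hex C
  rows 16-19 [a,b,c=100]: 1111  = hex F
  rows 20-23 [a,b,c=101]: 0000  = hex 0
  rows 24-27 [a,b,c=110]: 1001  = hex 9
  rows 28-31 [a,b,c=111]: 0110  = hex 6
Output column (row 0 .. row 31) = 10101010110011001111000010010110
Output column grouped in 4s = 1010 1010 1100 1100 1111 0000 1001 0110 = 0xAACCF096
Convert to decimal digit by digit (value = value*16 + digit):
  A -> 10
  10*16 + 10 (A) = 170
  170*16 + 12 (C) = 2732
  2732*16 + 12 (C) = 43724
  43724*16 + 15 (F) = 699599
  699599*16 + 0 = 11193584
  11193584*16 + 9 = 179097353
  179097353*16 + 6 = 2865557654
Decimal = 2865557654

2865557654


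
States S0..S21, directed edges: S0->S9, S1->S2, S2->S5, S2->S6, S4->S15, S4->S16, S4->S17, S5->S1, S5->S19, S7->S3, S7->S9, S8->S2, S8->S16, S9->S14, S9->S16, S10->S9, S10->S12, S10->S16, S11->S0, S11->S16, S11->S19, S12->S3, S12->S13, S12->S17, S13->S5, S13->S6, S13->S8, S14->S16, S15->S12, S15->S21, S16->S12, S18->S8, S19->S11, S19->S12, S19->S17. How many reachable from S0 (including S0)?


BFS from S0:
  layer 0: {S0}
  layer 1: {S9}
  layer 2: {S14, S16}
  layer 3: {S12}
  layer 4: {S3, S13, S17}
  layer 5: {S5, S6, S8}
  layer 6: {S1, S2, S19}
  layer 7: {S11}
Reachable set: {S0, S1, S2, S3, S5, S6, S8, S9, S11, S12, S13, S14, S16, S17, S19}
Count = 15

15


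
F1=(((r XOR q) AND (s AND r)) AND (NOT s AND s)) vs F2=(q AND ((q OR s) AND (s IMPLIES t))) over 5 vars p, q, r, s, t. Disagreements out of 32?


F1 = (((r XOR q) AND (s AND r)) AND (NOT s AND s))
F2 = (q AND ((q OR s) AND (s IMPLIES t)))
Evaluate both on each of 32 rows (bits = p,q,r,s,t):
  row 0 [00000]: F1=0 F2=0 -> 0
  row 1 [00001]: F1=0 F2=0 -> 0
  row 2 [00010]: F1=0 F2=0 -> 0
  row 3 [00011]: F1=0 F2=0 -> 0
  row 4 [00100]: F1=0 F2=0 -> 0
  row 5 [00101]: F1=0 F2=0 -> 0
  row 6 [00110]: F1=0 F2=0 -> 0
  row 7 [00111]: F1=0 F2=0 -> 0
  row 8 [01000]: F1=0 F2=1 (differ) -> 1
  row 9 [01001]: F1=0 F2=1 (differ) -> 1
  row 10 [01010]: F1=0 F2=0 -> 0
  row 11 [01011]: F1=0 F2=1 (differ) -> 1
  row 12 [01100]: F1=0 F2=1 (differ) -> 1
  row 13 [01101]: F1=0 F2=1 (differ) -> 1
  row 14 [01110]: F1=0 F2=0 -> 0
  row 15 [01111]: F1=0 F2=1 (differ) -> 1
  row 16 [10000]: F1=0 F2=0 -> 0
  row 17 [10001]: F1=0 F2=0 -> 0
  row 18 [10010]: F1=0 F2=0 -> 0
  row 19 [10011]: F1=0 F2=0 -> 0
  row 20 [10100]: F1=0 F2=0 -> 0
  row 21 [10101]: F1=0 F2=0 -> 0
  row 22 [10110]: F1=0 F2=0 -> 0
  row 23 [10111]: F1=0 F2=0 -> 0
  row 24 [11000]: F1=0 F2=1 (differ) -> 1
  row 25 [11001]: F1=0 F2=1 (differ) -> 1
  row 26 [11010]: F1=0 F2=0 -> 0
  row 27 [11011]: F1=0 F2=1 (differ) -> 1
  row 28 [11100]: F1=0 F2=1 (differ) -> 1
  row 29 [11101]: F1=0 F2=1 (differ) -> 1
  row 30 [11110]: F1=0 F2=0 -> 0
  row 31 [11111]: F1=0 F2=1 (differ) -> 1
Full result column, 8 rows per line (p,q fixed per line; r,s,t runs 000..111 left to right):
  rows 0-7 [p,q=00]: 00000000  (ones: 0)
  rows 8-15 [p,q=01]: 11011101  (ones: 6)
  rows 16-23 [p,q=10]: 00000000  (ones: 0)
  rows 24-31 [p,q=11]: 11011101  (ones: 6)
Disagreements = 0+6+0+6 = 12

12


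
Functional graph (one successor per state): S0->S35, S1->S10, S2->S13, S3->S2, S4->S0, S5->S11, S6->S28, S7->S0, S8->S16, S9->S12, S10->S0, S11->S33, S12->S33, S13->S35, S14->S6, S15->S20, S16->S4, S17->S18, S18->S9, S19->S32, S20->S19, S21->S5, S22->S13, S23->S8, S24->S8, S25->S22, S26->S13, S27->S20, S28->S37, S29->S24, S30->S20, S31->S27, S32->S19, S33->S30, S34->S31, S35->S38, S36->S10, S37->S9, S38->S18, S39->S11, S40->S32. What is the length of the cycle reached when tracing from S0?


Trace from S0 until a state repeats:
  S0 -> S35 -> S38 -> S18 -> S9 -> S12 -> S33 -> S30 -> S20 -> S19 -> S32 -> S19
S19 first seen at step 9, revisited at step 11.
Cycle length = 11 - 9 = 2

2


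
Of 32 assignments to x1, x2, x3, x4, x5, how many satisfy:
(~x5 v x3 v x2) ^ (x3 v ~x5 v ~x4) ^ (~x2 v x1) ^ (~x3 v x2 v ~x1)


CNF with 4 clauses over 5 vars (32 assignments).
An assignment satisfies CNF iff every clause has >=1 true literal.
Check each row (bits = x1,x2,x3,x4,x5; clause T/F shown):
  row 0 [00000]: clauses=TTTT -> 1
  row 1 [00001]: clauses=FTTT -> 0
  row 2 [00010]: clauses=TTTT -> 1
  row 3 [00011]: clauses=FFTT -> 0
  row 4 [00100]: clauses=TTTT -> 1
  row 5 [00101]: clauses=TTTT -> 1
  row 6 [00110]: clauses=TTTT -> 1
  row 7 [00111]: clauses=TTTT -> 1
  row 8 [01000]: clauses=TTFT -> 0
  row 9 [01001]: clauses=TTFT -> 0
  row 10 [01010]: clauses=TTFT -> 0
  row 11 [01011]: clauses=TFFT -> 0
  row 12 [01100]: clauses=TTFT -> 0
  row 13 [01101]: clauses=TTFT -> 0
  row 14 [01110]: clauses=TTFT -> 0
  row 15 [01111]: clauses=TTFT -> 0
  row 16 [10000]: clauses=TTTT -> 1
  row 17 [10001]: clauses=FTTT -> 0
  row 18 [10010]: clauses=TTTT -> 1
  row 19 [10011]: clauses=FFTT -> 0
  row 20 [10100]: clauses=TTTF -> 0
  row 21 [10101]: clauses=TTTF -> 0
  row 22 [10110]: clauses=TTTF -> 0
  row 23 [10111]: clauses=TTTF -> 0
  row 24 [11000]: clauses=TTTT -> 1
  row 25 [11001]: clauses=TTTT -> 1
  row 26 [11010]: clauses=TTTT -> 1
  row 27 [11011]: clauses=TFTT -> 0
  row 28 [11100]: clauses=TTTT -> 1
  row 29 [11101]: clauses=TTTT -> 1
  row 30 [11110]: clauses=TTTT -> 1
  row 31 [11111]: clauses=TTTT -> 1
Full result column, 8 rows per line (x1,x2 fixed per line; x3,x4,x5 runs 000..111 left to right):
  rows 0-7 [x1,x2=00]: 10101111  (ones: 6)
  rows 8-15 [x1,x2=01]: 00000000  (ones: 0)
  rows 16-23 [x1,x2=10]: 10100000  (ones: 2)
  rows 24-31 [x1,x2=11]: 11101111  (ones: 7)
Satisfying assignments = 6+0+2+7 = 15

15


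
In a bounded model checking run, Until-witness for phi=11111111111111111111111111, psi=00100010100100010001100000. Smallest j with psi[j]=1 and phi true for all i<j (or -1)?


(phi U psi) at 0: need smallest j with psi[j]=1 and phi[i]=1 for all i in [0,j).
Scan from step 0:
  step 0: phi=1, psi=0 -> continue
  step 1: phi=1, psi=0 -> continue
  step 2: psi=1 and phi held for [0,2) -> witness found
Witness step = 2

2


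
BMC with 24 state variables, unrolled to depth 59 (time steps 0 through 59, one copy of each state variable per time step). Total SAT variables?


BMC unrolls to depth k, creating one copy of each state var for steps 0..k.
Step count = 59 + 1 = 60 (steps 0 through 59)
Vars per step = 24
Total = 24 * 60 = 1440

1440


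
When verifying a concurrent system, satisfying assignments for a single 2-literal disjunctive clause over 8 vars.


Step 1: Total=2^8=256
Step 2: Unsat when all 2 false: 2^6=64
Step 3: Sat=256-64=192

192


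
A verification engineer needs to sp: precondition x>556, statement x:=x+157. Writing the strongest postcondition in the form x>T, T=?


Formula: sp(P, x:=E) = exists old_x. (x = E[old_x/x]) AND P[old_x/x] (old_x is the value of x before the assignment; eliminate old_x by solving x = E[old_x/x] for old_x)
Step 1: Precondition P: x>556, i.e. old_x > 556
Step 2: Assignment gives x = old_x + 157, so old_x = x - 157
Step 3: Substitute into P: x - 157 > 556
Step 4: Simplify: x > 556+157 = 713

713


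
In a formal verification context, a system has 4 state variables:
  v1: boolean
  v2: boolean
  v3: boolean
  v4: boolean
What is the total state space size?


State space = product of domain sizes of all variables.
Domain sizes:
  v1 (boolean): 2
  v2 (boolean): 2
  v3 (boolean): 2
  v4 (boolean): 2
Product = 2 * 2 * 2 * 2 = 16

16


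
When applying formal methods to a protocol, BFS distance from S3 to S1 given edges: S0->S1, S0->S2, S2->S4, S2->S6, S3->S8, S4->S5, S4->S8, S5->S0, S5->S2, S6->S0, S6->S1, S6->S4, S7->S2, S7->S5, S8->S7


BFS layer-by-layer from S3:
  dist 0: {S3}
  dist 1: {S8}
  dist 2: {S7}
  dist 3: {S2, S5}
  dist 4: {S0, S4, S6}
  dist 5: {S1}
  -> S1 reached at distance 5
Shortest path length = 5

5


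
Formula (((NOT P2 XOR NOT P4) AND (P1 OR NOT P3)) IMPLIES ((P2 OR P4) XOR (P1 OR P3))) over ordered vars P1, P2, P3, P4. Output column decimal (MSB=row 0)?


Formula: (((NOT P2 XOR NOT P4) AND (P1 OR NOT P3)) IMPLIES ((P2 OR P4) XOR (P1 OR P3))) over P1, P2, P3, P4 (16 rows)
Evaluate each row (bits = P1,P2,P3,P4, MSB first):
  row 0 [0000]: (((NOT 0 XOR NOT 0) AND (0 OR NOT 0)) IMPLIES ((0 OR 0) XOR (0 OR 0))) -> 1
  row 1 [0001]: (((NOT 0 XOR NOT 1) AND (0 OR NOT 0)) IMPLIES ((0 OR 1) XOR (0 OR 0))) -> 1
  row 2 [0010]: (((NOT 0 XOR NOT 0) AND (0 OR NOT 1)) IMPLIES ((0 OR 0) XOR (0 OR 1))) -> 1
  row 3 [0011]: (((NOT 0 XOR NOT 1) AND (0 OR NOT 1)) IMPLIES ((0 OR 1) XOR (0 OR 1))) -> 1
  row 4 [0100]: (((NOT 1 XOR NOT 0) AND (0 OR NOT 0)) IMPLIES ((1 OR 0) XOR (0 OR 0))) -> 1
  row 5 [0101]: (((NOT 1 XOR NOT 1) AND (0 OR NOT 0)) IMPLIES ((1 OR 1) XOR (0 OR 0))) -> 1
  row 6 [0110]: (((NOT 1 XOR NOT 0) AND (0 OR NOT 1)) IMPLIES ((1 OR 0) XOR (0 OR 1))) -> 1
  row 7 [0111]: (((NOT 1 XOR NOT 1) AND (0 OR NOT 1)) IMPLIES ((1 OR 1) XOR (0 OR 1))) -> 1
  row 8 [1000]: (((NOT 0 XOR NOT 0) AND (1 OR NOT 0)) IMPLIES ((0 OR 0) XOR (1 OR 0))) -> 1
  row 9 [1001]: (((NOT 0 XOR NOT 1) AND (1 OR NOT 0)) IMPLIES ((0 OR 1) XOR (1 OR 0))) -> 0
  row 10 [1010]: (((NOT 0 XOR NOT 0) AND (1 OR NOT 1)) IMPLIES ((0 OR 0) XOR (1 OR 1))) -> 1
  row 11 [1011]: (((NOT 0 XOR NOT 1) AND (1 OR NOT 1)) IMPLIES ((0 OR 1) XOR (1 OR 1))) -> 0
  row 12 [1100]: (((NOT 1 XOR NOT 0) AND (1 OR NOT 0)) IMPLIES ((1 OR 0) XOR (1 OR 0))) -> 0
  row 13 [1101]: (((NOT 1 XOR NOT 1) AND (1 OR NOT 0)) IMPLIES ((1 OR 1) XOR (1 OR 0))) -> 1
  row 14 [1110]: (((NOT 1 XOR NOT 0) AND (1 OR NOT 1)) IMPLIES ((1 OR 0) XOR (1 OR 1))) -> 0
  row 15 [1111]: (((NOT 1 XOR NOT 1) AND (1 OR NOT 1)) IMPLIES ((1 OR 1) XOR (1 OR 1))) -> 1
Full result column, 4 rows per line (P1,P2 fixed per line; P3,P4 runs 00..11 left to right):
  rows 0-3 [P1,P2=00]: 1111  = hex F
  rows 4-7 [P1,P2=01]: 1111  = hex F
  rows 8-11 [P1,P2=10]: 1010  = hex A
  rows 12-15 [P1,P2=11]: 0101  = hex 5
Output column (row 0 .. row 15) = 1111111110100101
Output column grouped in 4s = 1111 1111 1010 0101 = 0xFFA5
Convert to decimal digit by digit (value = value*16 + digit):
  F -> 15
  15*16 + 15 (F) = 255
  255*16 + 10 (A) = 4090
  4090*16 + 5 = 65445
Decimal = 65445

65445


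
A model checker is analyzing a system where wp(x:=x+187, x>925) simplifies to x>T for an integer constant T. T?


Formula: wp(x:=E, P) = P[E/x] (substitute E for x in postcondition)
Step 1: Postcondition: x>925
Step 2: Substitute x+187 for x: x+187>925
Step 3: Solve for x: x > 925-187 = 738

738


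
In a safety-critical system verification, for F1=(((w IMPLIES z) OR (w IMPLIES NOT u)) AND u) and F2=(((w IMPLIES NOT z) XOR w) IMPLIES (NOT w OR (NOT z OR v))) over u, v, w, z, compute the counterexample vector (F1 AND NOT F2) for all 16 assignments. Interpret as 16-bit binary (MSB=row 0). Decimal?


F1 = (((w IMPLIES z) OR (w IMPLIES NOT u)) AND u)
F2 = (((w IMPLIES NOT z) XOR w) IMPLIES (NOT w OR (NOT z OR v)))
Counterexample to F1=>F2 is where F1=1 and F2=0.
Evaluate each row (bits = u,v,w,z, MSB first):
  row 0 [0000]: F1=0 F2=1 -> F1&~F2 -> 0
  row 1 [0001]: F1=0 F2=1 -> F1&~F2 -> 0
  row 2 [0010]: F1=0 F2=1 -> F1&~F2 -> 0
  row 3 [0011]: F1=0 F2=0 -> F1&~F2 -> 0
  row 4 [0100]: F1=0 F2=1 -> F1&~F2 -> 0
  row 5 [0101]: F1=0 F2=1 -> F1&~F2 -> 0
  row 6 [0110]: F1=0 F2=1 -> F1&~F2 -> 0
  row 7 [0111]: F1=0 F2=1 -> F1&~F2 -> 0
  row 8 [1000]: F1=1 F2=1 -> F1&~F2 -> 0
  row 9 [1001]: F1=1 F2=1 -> F1&~F2 -> 0
  row 10 [1010]: F1=0 F2=1 -> F1&~F2 -> 0
  row 11 [1011]: F1=1 F2=0 -> F1&~F2 -> 1
  row 12 [1100]: F1=1 F2=1 -> F1&~F2 -> 0
  row 13 [1101]: F1=1 F2=1 -> F1&~F2 -> 0
  row 14 [1110]: F1=0 F2=1 -> F1&~F2 -> 0
  row 15 [1111]: F1=1 F2=1 -> F1&~F2 -> 0
Full result column, 4 rows per line (u,v fixed per line; w,z runs 00..11 left to right):
  rows 0-3 [u,v=00]: 0000  = hex 0
  rows 4-7 [u,v=01]: 0000  = hex 0
  rows 8-11 [u,v=10]: 0001  = hex 1
  rows 12-15 [u,v=11]: 0000  = hex 0
Counterexample vector (row 0 .. row 15) = 0000000000010000
Output column grouped in 4s = 0000 0000 0001 0000 = 0x0010
Convert to decimal digit by digit (value = value*16 + digit):
  0 -> 0
  0*16 + 0 = 0
  0*16 + 1 = 1
  1*16 + 0 = 16
Decimal = 16

16


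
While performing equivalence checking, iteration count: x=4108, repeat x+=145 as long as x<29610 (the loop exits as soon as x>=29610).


Step 1: x goes from 4108 toward 29610 by 145; the body runs while x<29610, so iterations = ceil((bound-start)/step)
Step 2: Distance=25502
Step 3: ceil(25502/145)=176

176


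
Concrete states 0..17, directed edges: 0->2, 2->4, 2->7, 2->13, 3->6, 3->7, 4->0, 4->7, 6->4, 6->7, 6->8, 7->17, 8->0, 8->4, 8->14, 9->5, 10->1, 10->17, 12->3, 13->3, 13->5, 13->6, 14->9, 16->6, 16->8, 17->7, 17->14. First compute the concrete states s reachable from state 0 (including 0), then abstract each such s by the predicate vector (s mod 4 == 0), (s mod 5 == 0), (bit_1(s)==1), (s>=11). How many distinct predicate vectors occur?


BFS from 0:
Concrete reachable: {0, 2, 3, 4, 5, 6, 7, 8, 9, 13, 14, 17}
Abstract via predicates (s mod 4 == 0), (s mod 5 == 0), (bit_1(s)==1), (s>=11):
  (0,0,0,0) <- {9}
  (0,0,0,1) <- {13, 17}
  (0,0,1,0) <- {2, 3, 6, 7}
  (0,0,1,1) <- {14}
  (0,1,0,0) <- {5}
  (1,0,0,0) <- {4, 8}
  (1,1,0,0) <- {0}
Distinct abstract states = 7

7


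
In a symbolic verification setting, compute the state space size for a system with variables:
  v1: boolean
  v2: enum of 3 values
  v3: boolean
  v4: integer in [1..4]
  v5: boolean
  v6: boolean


State space = product of domain sizes of all variables.
Domain sizes:
  v1 (boolean): 2
  v2 (enum of 3 values): 3
  v3 (boolean): 2
  v4 (integer in [1..4]): 4
  v5 (boolean): 2
  v6 (boolean): 2
Product = 2 * 3 * 2 * 4 * 2 * 2 = 192

192


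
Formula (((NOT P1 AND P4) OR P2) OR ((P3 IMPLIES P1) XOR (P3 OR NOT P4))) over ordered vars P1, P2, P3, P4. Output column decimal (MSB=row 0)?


Formula: (((NOT P1 AND P4) OR P2) OR ((P3 IMPLIES P1) XOR (P3 OR NOT P4))) over P1, P2, P3, P4 (16 rows)
Evaluate each row (bits = P1,P2,P3,P4, MSB first):
  row 0 [0000]: (((NOT 0 AND 0) OR 0) OR ((0 IMPLIES 0) XOR (0 OR NOT 0))) -> 0
  row 1 [0001]: (((NOT 0 AND 1) OR 0) OR ((0 IMPLIES 0) XOR (0 OR NOT 1))) -> 1
  row 2 [0010]: (((NOT 0 AND 0) OR 0) OR ((1 IMPLIES 0) XOR (1 OR NOT 0))) -> 1
  row 3 [0011]: (((NOT 0 AND 1) OR 0) OR ((1 IMPLIES 0) XOR (1 OR NOT 1))) -> 1
  row 4 [0100]: (((NOT 0 AND 0) OR 1) OR ((0 IMPLIES 0) XOR (0 OR NOT 0))) -> 1
  row 5 [0101]: (((NOT 0 AND 1) OR 1) OR ((0 IMPLIES 0) XOR (0 OR NOT 1))) -> 1
  row 6 [0110]: (((NOT 0 AND 0) OR 1) OR ((1 IMPLIES 0) XOR (1 OR NOT 0))) -> 1
  row 7 [0111]: (((NOT 0 AND 1) OR 1) OR ((1 IMPLIES 0) XOR (1 OR NOT 1))) -> 1
  row 8 [1000]: (((NOT 1 AND 0) OR 0) OR ((0 IMPLIES 1) XOR (0 OR NOT 0))) -> 0
  row 9 [1001]: (((NOT 1 AND 1) OR 0) OR ((0 IMPLIES 1) XOR (0 OR NOT 1))) -> 1
  row 10 [1010]: (((NOT 1 AND 0) OR 0) OR ((1 IMPLIES 1) XOR (1 OR NOT 0))) -> 0
  row 11 [1011]: (((NOT 1 AND 1) OR 0) OR ((1 IMPLIES 1) XOR (1 OR NOT 1))) -> 0
  row 12 [1100]: (((NOT 1 AND 0) OR 1) OR ((0 IMPLIES 1) XOR (0 OR NOT 0))) -> 1
  row 13 [1101]: (((NOT 1 AND 1) OR 1) OR ((0 IMPLIES 1) XOR (0 OR NOT 1))) -> 1
  row 14 [1110]: (((NOT 1 AND 0) OR 1) OR ((1 IMPLIES 1) XOR (1 OR NOT 0))) -> 1
  row 15 [1111]: (((NOT 1 AND 1) OR 1) OR ((1 IMPLIES 1) XOR (1 OR NOT 1))) -> 1
Full result column, 4 rows per line (P1,P2 fixed per line; P3,P4 runs 00..11 left to right):
  rows 0-3 [P1,P2=00]: 0111  = hex 7
  rows 4-7 [P1,P2=01]: 1111  = hex F
  rows 8-11 [P1,P2=10]: 0100  = hex 4
  rows 12-15 [P1,P2=11]: 1111  = hex F
Output column (row 0 .. row 15) = 0111111101001111
Output column grouped in 4s = 0111 1111 0100 1111 = 0x7F4F
Convert to decimal digit by digit (value = value*16 + digit):
  7 -> 7
  7*16 + 15 (F) = 127
  127*16 + 4 = 2036
  2036*16 + 15 (F) = 32591
Decimal = 32591

32591


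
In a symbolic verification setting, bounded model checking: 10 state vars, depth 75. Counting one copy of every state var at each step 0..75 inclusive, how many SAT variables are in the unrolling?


BMC unrolls to depth k, creating one copy of each state var for steps 0..k.
Step count = 75 + 1 = 76 (steps 0 through 75)
Vars per step = 10
Total = 10 * 76 = 760

760


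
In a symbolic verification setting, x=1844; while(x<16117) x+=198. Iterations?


Step 1: x goes from 1844 toward 16117 by 198; the body runs while x<16117, so iterations = ceil((bound-start)/step)
Step 2: Distance=14273
Step 3: ceil(14273/198)=73

73


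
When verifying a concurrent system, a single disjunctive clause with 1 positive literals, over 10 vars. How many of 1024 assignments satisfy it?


Step 1: Total=2^10=1024
Step 2: Unsat when all 1 false: 2^9=512
Step 3: Sat=1024-512=512

512


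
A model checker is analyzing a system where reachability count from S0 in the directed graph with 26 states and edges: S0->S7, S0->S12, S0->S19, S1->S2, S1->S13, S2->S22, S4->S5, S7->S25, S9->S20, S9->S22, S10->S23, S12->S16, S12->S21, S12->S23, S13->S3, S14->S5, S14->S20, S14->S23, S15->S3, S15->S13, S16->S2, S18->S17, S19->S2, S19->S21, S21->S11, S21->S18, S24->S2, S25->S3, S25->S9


BFS from S0:
  layer 0: {S0}
  layer 1: {S7, S12, S19}
  layer 2: {S2, S16, S21, S23, S25}
  layer 3: {S3, S9, S11, S18, S22}
  layer 4: {S17, S20}
Reachable set: {S0, S2, S3, S7, S9, S11, S12, S16, S17, S18, S19, S20, S21, S22, S23, S25}
Count = 16

16


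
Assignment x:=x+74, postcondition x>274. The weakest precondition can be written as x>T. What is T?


Formula: wp(x:=E, P) = P[E/x] (substitute E for x in postcondition)
Step 1: Postcondition: x>274
Step 2: Substitute x+74 for x: x+74>274
Step 3: Solve for x: x > 274-74 = 200

200


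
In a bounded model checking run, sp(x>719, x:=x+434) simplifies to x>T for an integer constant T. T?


Formula: sp(P, x:=E) = exists old_x. (x = E[old_x/x]) AND P[old_x/x] (old_x is the value of x before the assignment; eliminate old_x by solving x = E[old_x/x] for old_x)
Step 1: Precondition P: x>719, i.e. old_x > 719
Step 2: Assignment gives x = old_x + 434, so old_x = x - 434
Step 3: Substitute into P: x - 434 > 719
Step 4: Simplify: x > 719+434 = 1153

1153


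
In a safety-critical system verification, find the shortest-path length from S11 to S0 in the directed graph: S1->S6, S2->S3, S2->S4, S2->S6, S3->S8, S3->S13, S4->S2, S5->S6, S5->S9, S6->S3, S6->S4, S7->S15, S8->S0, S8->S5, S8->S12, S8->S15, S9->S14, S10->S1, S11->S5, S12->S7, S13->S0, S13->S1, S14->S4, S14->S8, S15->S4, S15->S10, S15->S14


BFS layer-by-layer from S11:
  dist 0: {S11}
  dist 1: {S5}
  dist 2: {S6, S9}
  dist 3: {S3, S4, S14}
  dist 4: {S2, S8, S13}
  dist 5: {S0, S1, S12, S15}
  -> S0 reached at distance 5
Shortest path length = 5

5


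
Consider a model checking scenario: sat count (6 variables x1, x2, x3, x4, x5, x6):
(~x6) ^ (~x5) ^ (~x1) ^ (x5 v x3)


CNF with 4 clauses over 6 vars (64 assignments).
An assignment satisfies CNF iff every clause has >=1 true literal.
Check each row (bits = x1,x2,x3,x4,x5,x6; clause T/F shown):
  row 0 [000000]: clauses=TTTF -> 0
  row 1 [000001]: clauses=FTTF -> 0
  row 2 [000010]: clauses=TFTT -> 0
  row 3 [000011]: clauses=FFTT -> 0
  row 4 [000100]: clauses=TTTF -> 0
  (every remaining row is evaluated the same way; all 64 results are listed next)
Full result column, 8 rows per line (x1,x2,x3 fixed per line; x4,x5,x6 runs 000..111 left to right):
  rows 0-7 [x1,x2,x3=000]: 00000000  (ones: 0)
  rows 8-15 [x1,x2,x3=001]: 10001000  (ones: 2)
  rows 16-23 [x1,x2,x3=010]: 00000000  (ones: 0)
  rows 24-31 [x1,x2,x3=011]: 10001000  (ones: 2)
  rows 32-39 [x1,x2,x3=100]: 00000000  (ones: 0)
  rows 40-47 [x1,x2,x3=101]: 00000000  (ones: 0)
  rows 48-55 [x1,x2,x3=110]: 00000000  (ones: 0)
  rows 56-63 [x1,x2,x3=111]: 00000000  (ones: 0)
Satisfying assignments = 0+2+0+2+0+0+0+0 = 4

4


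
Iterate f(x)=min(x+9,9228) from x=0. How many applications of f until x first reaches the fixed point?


Step 1: x=0, cap=9228, increment=9
Step 2: x grows by 9 each step until capped at 9228; fixed point is x=9228
Step 3: iterations = ceil(9228/9) = 1026

1026


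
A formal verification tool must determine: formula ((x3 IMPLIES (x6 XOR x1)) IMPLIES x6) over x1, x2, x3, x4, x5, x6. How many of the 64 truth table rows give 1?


Formula: ((x3 IMPLIES (x6 XOR x1)) IMPLIES x6) over 6 vars (64 rows)
Evaluate each row (x1, x2, x3, x4, x5, x6 as bits, MSB first):
  row 0 [000000]: ((0 IMPLIES (0 XOR 0)) IMPLIES 0) -> 0
  row 1 [000001]: ((0 IMPLIES (1 XOR 0)) IMPLIES 1) -> 1
  row 2 [000010]: ((0 IMPLIES (0 XOR 0)) IMPLIES 0) -> 0
  row 3 [000011]: ((0 IMPLIES (1 XOR 0)) IMPLIES 1) -> 1
  row 4 [000100]: ((0 IMPLIES (0 XOR 0)) IMPLIES 0) -> 0
  (every remaining row is evaluated the same way; all 64 results are listed next)
Full result column, 8 rows per line (x1,x2,x3 fixed per line; x4,x5,x6 runs 000..111 left to right):
  rows 0-7 [x1,x2,x3=000]: 01010101  (ones: 4)
  rows 8-15 [x1,x2,x3=001]: 11111111  (ones: 8)
  rows 16-23 [x1,x2,x3=010]: 01010101  (ones: 4)
  rows 24-31 [x1,x2,x3=011]: 11111111  (ones: 8)
  rows 32-39 [x1,x2,x3=100]: 01010101  (ones: 4)
  rows 40-47 [x1,x2,x3=101]: 01010101  (ones: 4)
  rows 48-55 [x1,x2,x3=110]: 01010101  (ones: 4)
  rows 56-63 [x1,x2,x3=111]: 01010101  (ones: 4)
Count of 1-rows = 4+8+4+8+4+4+4+4 = 40

40
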